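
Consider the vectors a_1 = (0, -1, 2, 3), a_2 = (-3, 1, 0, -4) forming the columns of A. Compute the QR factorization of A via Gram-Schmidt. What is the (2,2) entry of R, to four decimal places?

a_1 = (0, -1, 2, 3); ‖a_1‖ = 3.7417, so q_1 = (0.0000, -0.2673, 0.5345, 0.8018).
q_1·a_2 = 0.0000·(-3) + (-0.2673)·1 + 0.5345·0 + 0.8018·(-4) = -3.4744.
u_2 = a_2 + 3.4744·q_1 = (-3.0000, 0.0714, 1.8571, -1.2143).
r_{22} = ‖u_2‖ = 3.7321.

r_{22} = 3.7321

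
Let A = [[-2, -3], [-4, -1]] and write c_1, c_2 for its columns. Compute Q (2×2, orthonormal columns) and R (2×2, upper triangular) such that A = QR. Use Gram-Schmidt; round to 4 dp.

c_1 = (-2, -4); ‖c_1‖ = 4.4721, so q_1 = (-0.4472, -0.8944).
q_1·c_2 = (-0.4472)·(-3) + (-0.8944)·(-1) = 2.2361.
u_2 = c_2 − 2.2361·q_1 = (-2.0000, 1.0000).
‖u_2‖ = 2.2361, so q_2 = (-0.8944, 0.4472).

Q = [[-0.4472, -0.8944], [-0.8944, 0.4472]], R = [[4.4721, 2.2361], [0.0000, 2.2361]]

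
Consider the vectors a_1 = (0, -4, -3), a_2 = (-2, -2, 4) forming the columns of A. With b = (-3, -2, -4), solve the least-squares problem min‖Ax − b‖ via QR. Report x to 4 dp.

a_1 = (0, -4, -3); ‖a_1‖ = 5.0000, so e_1 = (0.0000, -0.8000, -0.6000).
e_1·a_2 = 0.0000·(-2) + (-0.8000)·(-2) + (-0.6000)·4 = -0.8000.
u_2 = a_2 + 0.8000·e_1 = (-2.0000, -2.6400, 3.5200).
‖u_2‖ = 4.8332, so e_2 = (-0.4138, -0.5462, 0.7283).
Qᵀb = (4.0000, -0.5793).
Back-substitute: x_2 = -0.5793/4.8332 = -0.1199.
x_1 = (4.0000 + 0.8000·(-0.1199))/5.0000 = 0.7808.

x = (0.7808, -0.1199)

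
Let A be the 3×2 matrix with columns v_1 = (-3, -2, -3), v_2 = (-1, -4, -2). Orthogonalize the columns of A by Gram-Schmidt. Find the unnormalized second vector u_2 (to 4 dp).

v_1 = (-3, -2, -3); ‖v_1‖ = 4.6904, so q_1 = (-0.6396, -0.4264, -0.6396).
q_1·v_2 = (-0.6396)·(-1) + (-0.4264)·(-4) + (-0.6396)·(-2) = 3.6244.
u_2 = v_2 − 3.6244·q_1 = (1.3182, -2.4545, 0.3182).

u_2 = (1.3182, -2.4545, 0.3182)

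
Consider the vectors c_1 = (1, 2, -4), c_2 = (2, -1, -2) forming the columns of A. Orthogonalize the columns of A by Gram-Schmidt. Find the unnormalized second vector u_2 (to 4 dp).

e_1 = c_1/‖c_1‖ = (1, 2, -4)/4.5826 = (0.2182, 0.4364, -0.8729).
r_{12} = e_1·c_2 = 1.7457.
u_2 = c_2 − 1.7457·e_1 = (1.6190, -1.7619, -0.4762).

u_2 = (1.6190, -1.7619, -0.4762)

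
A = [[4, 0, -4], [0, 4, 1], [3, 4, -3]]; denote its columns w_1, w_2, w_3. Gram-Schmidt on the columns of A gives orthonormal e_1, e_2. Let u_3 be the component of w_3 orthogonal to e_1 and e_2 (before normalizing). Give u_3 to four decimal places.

w_1 = (4, 0, 3); ‖w_1‖ = 5.0000, so e_1 = (0.8000, 0.0000, 0.6000).
e_1·w_2 = 0.8000·0 + 0.0000·4 + 0.6000·4 = 2.4000.
u_2 = w_2 − 2.4000·e_1 = (-1.9200, 4.0000, 2.5600).
‖u_2‖ = 5.1225, so e_2 = (-0.3748, 0.7809, 0.4998).
e_1·w_3 = 0.8000·(-4) + 0.0000·1 + 0.6000·(-3) = -5.0000; e_2·w_3 = (-0.3748)·(-4) + 0.7809·1 + 0.4998·(-3) = 0.7809.
u_3 = w_3 + 5.0000·e_1 − 0.7809·e_2 = (0.2927, 0.3902, -0.3902).

u_3 = (0.2927, 0.3902, -0.3902)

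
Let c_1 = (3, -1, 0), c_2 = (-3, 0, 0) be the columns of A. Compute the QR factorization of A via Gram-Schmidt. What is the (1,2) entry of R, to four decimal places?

r_{12} = -2.8460

c_1 = (3, -1, 0); ‖c_1‖ = 3.1623, so q_1 = (0.9487, -0.3162, 0.0000).
r_{12} = q_1·c_2 = -2.8460.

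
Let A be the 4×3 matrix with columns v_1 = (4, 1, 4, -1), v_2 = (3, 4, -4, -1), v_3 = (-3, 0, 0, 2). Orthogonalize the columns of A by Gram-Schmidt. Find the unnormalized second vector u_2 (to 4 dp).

e_1 = v_1/‖v_1‖ = (4, 1, 4, -1)/5.8310 = (0.6860, 0.1715, 0.6860, -0.1715).
r_{12} = e_1·v_2 = 0.1715.
u_2 = v_2 − 0.1715·e_1 = (2.8824, 3.9706, -4.1176, -0.9706).

u_2 = (2.8824, 3.9706, -4.1176, -0.9706)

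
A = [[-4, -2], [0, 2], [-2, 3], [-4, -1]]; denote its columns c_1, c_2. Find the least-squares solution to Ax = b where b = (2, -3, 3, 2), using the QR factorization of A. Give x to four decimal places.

x = (-0.6176, 0.0392)

c_1 = (-4, 0, -2, -4); ‖c_1‖ = 6.0000, so q_1 = (-0.6667, 0.0000, -0.3333, -0.6667).
q_1·c_2 = (-0.6667)·(-2) + 0.0000·2 + (-0.3333)·3 + (-0.6667)·(-1) = 1.0000.
u_2 = c_2 − 1.0000·q_1 = (-1.3333, 2.0000, 3.3333, -0.3333).
‖u_2‖ = 4.1231, so q_2 = (-0.3234, 0.4851, 0.8085, -0.0808).
Qᵀb = (-3.6667, 0.1617).
Back-substitute: x_2 = 0.1617/4.1231 = 0.0392.
x_1 = (-3.6667 − 1.0000·0.0392)/6.0000 = -0.6176.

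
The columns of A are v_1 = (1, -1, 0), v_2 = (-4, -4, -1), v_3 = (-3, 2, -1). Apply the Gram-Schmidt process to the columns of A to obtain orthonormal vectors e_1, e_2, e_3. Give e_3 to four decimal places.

e_3 = (0.1231, 0.1231, -0.9847)

e_1 = v_1/‖v_1‖ = (1, -1, 0)/1.4142 = (0.7071, -0.7071, 0.0000).
r_{12} = e_1·v_2 = 0.0000.
u_2 = v_2 + 0.0000·e_1 = (-4.0000, -4.0000, -1.0000).
‖u_2‖ = 5.7446, so e_2 = (-0.6963, -0.6963, -0.1741).
r_{13} = e_1·v_3 = -3.5355; r_{23} = e_2·v_3 = 0.8704.
u_3 = v_3 + 3.5355·e_1 − 0.8704·e_2 = (0.1061, 0.1061, -0.8485).
‖u_3‖ = 0.8616, so e_3 = (0.1231, 0.1231, -0.9847).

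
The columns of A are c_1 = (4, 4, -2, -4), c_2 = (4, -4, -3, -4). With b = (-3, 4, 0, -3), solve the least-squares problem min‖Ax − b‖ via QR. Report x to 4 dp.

x = (0.5097, -0.4774)

c_1 = (4, 4, -2, -4); ‖c_1‖ = 7.2111, so q_1 = (0.5547, 0.5547, -0.2774, -0.5547).
q_1·c_2 = 0.5547·4 + 0.5547·(-4) + (-0.2774)·(-3) + (-0.5547)·(-4) = 3.0509.
u_2 = c_2 − 3.0509·q_1 = (2.3077, -5.6923, -2.1538, -2.3077).
‖u_2‖ = 6.9060, so q_2 = (0.3342, -0.8243, -0.3119, -0.3342).
Qᵀb = (2.2188, -3.2970).
Back-substitute: x_2 = -3.2970/6.9060 = -0.4774.
x_1 = (2.2188 − 3.0509·(-0.4774))/7.2111 = 0.5097.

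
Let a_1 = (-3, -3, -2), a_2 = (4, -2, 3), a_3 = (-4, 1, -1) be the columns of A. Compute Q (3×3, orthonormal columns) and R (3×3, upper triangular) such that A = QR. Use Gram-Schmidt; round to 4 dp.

a_1 = (-3, -3, -2); ‖a_1‖ = 4.6904, so q_1 = (-0.6396, -0.6396, -0.4264).
q_1·a_2 = (-0.6396)·4 + (-0.6396)·(-2) + (-0.4264)·3 = -2.5584.
u_2 = a_2 + 2.5584·q_1 = (2.3636, -3.6364, 1.9091).
‖u_2‖ = 4.7386, so q_2 = (0.4988, -0.7674, 0.4029).
q_1·a_3 = (-0.6396)·(-4) + (-0.6396)·1 + (-0.4264)·(-1) = 2.3452; q_2·a_3 = 0.4988·(-4) + (-0.7674)·1 + 0.4029·(-1) = -3.1655.
u_3 = a_3 − 2.3452·q_1 + 3.1655·q_2 = (-0.9211, 0.0709, 1.2753).
‖u_3‖ = 1.5747, so q_3 = (-0.5849, 0.0450, 0.8099).

Q = [[-0.6396, 0.4988, -0.5849], [-0.6396, -0.7674, 0.0450], [-0.4264, 0.4029, 0.8099]], R = [[4.6904, -2.5584, 2.3452], [0.0000, 4.7386, -3.1655], [0.0000, 0.0000, 1.5747]]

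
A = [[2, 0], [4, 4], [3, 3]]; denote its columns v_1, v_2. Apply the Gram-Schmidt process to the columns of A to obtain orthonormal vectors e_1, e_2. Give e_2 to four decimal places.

v_1 = (2, 4, 3); ‖v_1‖ = 5.3852, so e_1 = (0.3714, 0.7428, 0.5571).
e_1·v_2 = 0.3714·0 + 0.7428·4 + 0.5571·3 = 4.6424.
u_2 = v_2 − 4.6424·e_1 = (-1.7241, 0.5517, 0.4138).
‖u_2‖ = 1.8570, so e_2 = (-0.9285, 0.2971, 0.2228).

e_2 = (-0.9285, 0.2971, 0.2228)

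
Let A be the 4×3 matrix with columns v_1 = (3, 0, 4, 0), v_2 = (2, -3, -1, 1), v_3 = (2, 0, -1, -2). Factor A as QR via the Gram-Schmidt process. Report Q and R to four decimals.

e_1 = v_1/‖v_1‖ = (3, 0, 4, 0)/5.0000 = (0.6000, 0.0000, 0.8000, 0.0000).
r_{12} = e_1·v_2 = 0.4000.
u_2 = v_2 − 0.4000·e_1 = (1.7600, -3.0000, -1.3200, 1.0000).
‖u_2‖ = 3.8523, so e_2 = (0.4569, -0.7788, -0.3427, 0.2596).
r_{13} = e_1·v_3 = 0.4000; r_{23} = e_2·v_3 = 0.7372.
u_3 = v_3 − 0.4000·e_1 − 0.7372·e_2 = (1.4232, 0.5741, -1.0674, -2.1914).
‖u_3‖ = 2.8804, so e_3 = (0.4941, 0.1993, -0.3706, -0.7608).

Q = [[0.6000, 0.4569, 0.4941], [0.0000, -0.7788, 0.1993], [0.8000, -0.3427, -0.3706], [0.0000, 0.2596, -0.7608]], R = [[5.0000, 0.4000, 0.4000], [0.0000, 3.8523, 0.7372], [0.0000, 0.0000, 2.8804]]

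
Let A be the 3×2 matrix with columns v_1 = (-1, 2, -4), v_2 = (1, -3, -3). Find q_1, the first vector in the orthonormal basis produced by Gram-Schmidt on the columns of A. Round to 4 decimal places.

v_1 = (-1, 2, -4); ‖v_1‖ = 4.5826, so q_1 = (-0.2182, 0.4364, -0.8729).

q_1 = (-0.2182, 0.4364, -0.8729)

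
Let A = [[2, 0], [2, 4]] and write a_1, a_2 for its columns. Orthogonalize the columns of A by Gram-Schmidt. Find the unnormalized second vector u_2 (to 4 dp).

u_2 = (-2.0000, 2.0000)

q_1 = a_1/‖a_1‖ = (2, 2)/2.8284 = (0.7071, 0.7071).
r_{12} = q_1·a_2 = 2.8284.
u_2 = a_2 − 2.8284·q_1 = (-2.0000, 2.0000).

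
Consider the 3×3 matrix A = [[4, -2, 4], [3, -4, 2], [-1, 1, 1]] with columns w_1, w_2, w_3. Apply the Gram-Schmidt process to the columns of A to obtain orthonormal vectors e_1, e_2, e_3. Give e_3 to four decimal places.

e_1 = w_1/‖w_1‖ = (4, 3, -1)/5.0990 = (0.7845, 0.5883, -0.1961).
r_{12} = e_1·w_2 = -4.1184.
u_2 = w_2 + 4.1184·e_1 = (1.2308, -1.5769, 0.1923).
‖u_2‖ = 2.0096, so e_2 = (0.6124, -0.7847, 0.0957).
r_{13} = e_1·w_3 = 4.1184; r_{23} = e_2·w_3 = 0.9761.
u_3 = w_3 − 4.1184·e_1 − 0.9761·e_2 = (0.1714, 0.3429, 1.7143).
‖u_3‖ = 1.7566, so e_3 = (0.0976, 0.1952, 0.9759).

e_3 = (0.0976, 0.1952, 0.9759)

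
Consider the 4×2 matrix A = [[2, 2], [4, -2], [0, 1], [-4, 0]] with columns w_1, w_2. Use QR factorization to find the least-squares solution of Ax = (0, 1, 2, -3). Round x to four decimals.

q_1 = w_1/‖w_1‖ = (2, 4, 0, -4)/6.0000 = (0.3333, 0.6667, 0.0000, -0.6667).
r_{12} = q_1·w_2 = -0.6667.
u_2 = w_2 + 0.6667·q_1 = (2.2222, -1.5556, 1.0000, -0.4444).
‖u_2‖ = 2.9250, so q_2 = (0.7597, -0.5318, 0.3419, -0.1519).
Qᵀb = (2.6667, 0.6078).
Back-substitute: x_2 = 0.6078/2.9250 = 0.2078.
x_1 = (2.6667 + 0.6667·0.2078)/6.0000 = 0.4675.

x = (0.4675, 0.2078)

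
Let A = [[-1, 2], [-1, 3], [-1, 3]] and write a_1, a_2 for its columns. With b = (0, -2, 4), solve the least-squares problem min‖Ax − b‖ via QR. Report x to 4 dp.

x = (2.0000, 1.0000)

a_1 = (-1, -1, -1); ‖a_1‖ = 1.7321, so q_1 = (-0.5774, -0.5774, -0.5774).
q_1·a_2 = (-0.5774)·2 + (-0.5774)·3 + (-0.5774)·3 = -4.6188.
u_2 = a_2 + 4.6188·q_1 = (-0.6667, 0.3333, 0.3333).
‖u_2‖ = 0.8165, so q_2 = (-0.8165, 0.4082, 0.4082).
Qᵀb = (-1.1547, 0.8165).
Back-substitute: x_2 = 0.8165/0.8165 = 1.0000.
x_1 = (-1.1547 + 4.6188·1.0000)/1.7321 = 2.0000.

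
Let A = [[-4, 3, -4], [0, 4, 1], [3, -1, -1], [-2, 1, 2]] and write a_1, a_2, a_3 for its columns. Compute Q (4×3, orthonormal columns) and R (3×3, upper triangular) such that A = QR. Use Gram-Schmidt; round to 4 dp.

Q = [[-0.7428, 0.1587, -0.6319], [0.0000, 0.9692, 0.2134], [0.5571, 0.1838, -0.4435], [-0.3714, -0.0418, 0.5987]], R = [[5.3852, -3.1568, 1.6713], [0.0000, 4.1273, 0.0668], [0.0000, 0.0000, 4.3821]]

a_1 = (-4, 0, 3, -2); ‖a_1‖ = 5.3852, so q_1 = (-0.7428, 0.0000, 0.5571, -0.3714).
q_1·a_2 = (-0.7428)·3 + 0.0000·4 + 0.5571·(-1) + (-0.3714)·1 = -3.1568.
u_2 = a_2 + 3.1568·q_1 = (0.6552, 4.0000, 0.7586, -0.1724).
‖u_2‖ = 4.1273, so q_2 = (0.1587, 0.9692, 0.1838, -0.0418).
q_1·a_3 = (-0.7428)·(-4) + 0.0000·1 + 0.5571·(-1) + (-0.3714)·2 = 1.6713; q_2·a_3 = 0.1587·(-4) + 0.9692·1 + 0.1838·(-1) + (-0.0418)·2 = 0.0668.
u_3 = a_3 − 1.6713·q_1 − 0.0668·q_2 = (-2.7692, 0.9352, -1.9433, 2.6235).
‖u_3‖ = 4.3821, so q_3 = (-0.6319, 0.2134, -0.4435, 0.5987).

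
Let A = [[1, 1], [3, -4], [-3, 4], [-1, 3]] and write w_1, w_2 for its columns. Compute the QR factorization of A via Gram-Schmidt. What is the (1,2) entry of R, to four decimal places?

w_1 = (1, 3, -3, -1); ‖w_1‖ = 4.4721, so e_1 = (0.2236, 0.6708, -0.6708, -0.2236).
r_{12} = e_1·w_2 = -5.8138.

r_{12} = -5.8138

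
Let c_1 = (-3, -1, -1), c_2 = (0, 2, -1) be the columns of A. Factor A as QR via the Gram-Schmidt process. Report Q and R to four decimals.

q_1 = c_1/‖c_1‖ = (-3, -1, -1)/3.3166 = (-0.9045, -0.3015, -0.3015).
r_{12} = q_1·c_2 = -0.3015.
u_2 = c_2 + 0.3015·q_1 = (-0.2727, 1.9091, -1.0909).
‖u_2‖ = 2.2156, so q_2 = (-0.1231, 0.8616, -0.4924).

Q = [[-0.9045, -0.1231], [-0.3015, 0.8616], [-0.3015, -0.4924]], R = [[3.3166, -0.3015], [0.0000, 2.2156]]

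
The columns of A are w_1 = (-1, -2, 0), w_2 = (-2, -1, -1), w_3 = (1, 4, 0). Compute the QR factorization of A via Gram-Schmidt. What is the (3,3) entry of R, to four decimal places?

r_{33} = 0.5345

w_1 = (-1, -2, 0); ‖w_1‖ = 2.2361, so q_1 = (-0.4472, -0.8944, 0.0000).
q_1·w_2 = (-0.4472)·(-2) + (-0.8944)·(-1) + 0.0000·(-1) = 1.7889.
u_2 = w_2 − 1.7889·q_1 = (-1.2000, 0.6000, -1.0000).
‖u_2‖ = 1.6733, so q_2 = (-0.7171, 0.3586, -0.5976).
q_1·w_3 = (-0.4472)·1 + (-0.8944)·4 + 0.0000·0 = -4.0249; q_2·w_3 = (-0.7171)·1 + 0.3586·4 + (-0.5976)·0 = 0.7171.
u_3 = w_3 + 4.0249·q_1 − 0.7171·q_2 = (-0.2857, 0.1429, 0.4286).
r_{33} = ‖u_3‖ = 0.5345.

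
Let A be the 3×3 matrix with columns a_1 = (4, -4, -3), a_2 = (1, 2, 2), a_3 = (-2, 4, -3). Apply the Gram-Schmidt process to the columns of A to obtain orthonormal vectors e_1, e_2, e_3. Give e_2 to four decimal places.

e_1 = a_1/‖a_1‖ = (4, -4, -3)/6.4031 = (0.6247, -0.6247, -0.4685).
r_{12} = e_1·a_2 = -1.5617.
u_2 = a_2 + 1.5617·e_1 = (1.9756, 1.0244, 1.2683).
‖u_2‖ = 2.5614, so e_2 = (0.7713, 0.3999, 0.4951).

e_2 = (0.7713, 0.3999, 0.4951)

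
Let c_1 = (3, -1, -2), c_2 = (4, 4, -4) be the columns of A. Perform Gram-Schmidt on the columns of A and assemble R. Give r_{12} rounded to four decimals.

r_{12} = 4.2762

c_1 = (3, -1, -2); ‖c_1‖ = 3.7417, so q_1 = (0.8018, -0.2673, -0.5345).
r_{12} = q_1·c_2 = 4.2762.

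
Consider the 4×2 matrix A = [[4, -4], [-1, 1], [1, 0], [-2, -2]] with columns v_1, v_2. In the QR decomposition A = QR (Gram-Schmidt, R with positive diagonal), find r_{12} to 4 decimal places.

e_1 = v_1/‖v_1‖ = (4, -1, 1, -2)/4.6904 = (0.8528, -0.2132, 0.2132, -0.4264).
r_{12} = e_1·v_2 = -2.7716.

r_{12} = -2.7716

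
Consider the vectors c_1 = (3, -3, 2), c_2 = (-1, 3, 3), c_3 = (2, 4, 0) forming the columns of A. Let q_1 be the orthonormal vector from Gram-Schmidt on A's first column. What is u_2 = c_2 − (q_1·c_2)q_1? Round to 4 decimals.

q_1 = c_1/‖c_1‖ = (3, -3, 2)/4.6904 = (0.6396, -0.6396, 0.4264).
r_{12} = q_1·c_2 = -1.2792.
u_2 = c_2 + 1.2792·q_1 = (-0.1818, 2.1818, 3.5455).

u_2 = (-0.1818, 2.1818, 3.5455)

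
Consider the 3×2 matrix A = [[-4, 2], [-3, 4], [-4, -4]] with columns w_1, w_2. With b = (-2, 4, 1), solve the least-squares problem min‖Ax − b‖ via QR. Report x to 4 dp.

w_1 = (-4, -3, -4); ‖w_1‖ = 6.4031, so q_1 = (-0.6247, -0.4685, -0.6247).
q_1·w_2 = (-0.6247)·2 + (-0.4685)·4 + (-0.6247)·(-4) = -0.6247.
u_2 = w_2 + 0.6247·q_1 = (1.6098, 3.7073, -4.3902).
‖u_2‖ = 5.9674, so q_2 = (0.2698, 0.6213, -0.7357).
Qᵀb = (-1.2494, 1.2098).
Back-substitute: x_2 = 1.2098/5.9674 = 0.2027.
x_1 = (-1.2494 + 0.6247·0.2027)/6.4031 = -0.1753.

x = (-0.1753, 0.2027)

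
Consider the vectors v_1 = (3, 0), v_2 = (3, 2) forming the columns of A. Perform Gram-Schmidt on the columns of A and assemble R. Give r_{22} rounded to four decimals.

r_{22} = 2.0000

v_1 = (3, 0); ‖v_1‖ = 3.0000, so q_1 = (1.0000, 0.0000).
q_1·v_2 = 1.0000·3 + 0.0000·2 = 3.0000.
u_2 = v_2 − 3.0000·q_1 = (0.0000, 2.0000).
r_{22} = ‖u_2‖ = 2.0000.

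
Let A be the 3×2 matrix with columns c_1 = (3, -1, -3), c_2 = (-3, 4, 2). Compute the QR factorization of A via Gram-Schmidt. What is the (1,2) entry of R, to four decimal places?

r_{12} = -4.3589

c_1 = (3, -1, -3); ‖c_1‖ = 4.3589, so e_1 = (0.6882, -0.2294, -0.6882).
r_{12} = e_1·c_2 = -4.3589.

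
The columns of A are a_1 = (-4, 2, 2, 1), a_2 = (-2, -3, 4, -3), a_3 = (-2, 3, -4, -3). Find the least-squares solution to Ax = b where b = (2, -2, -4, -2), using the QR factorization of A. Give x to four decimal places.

a_1 = (-4, 2, 2, 1); ‖a_1‖ = 5.0000, so q_1 = (-0.8000, 0.4000, 0.4000, 0.2000).
q_1·a_2 = (-0.8000)·(-2) + 0.4000·(-3) + 0.4000·4 + 0.2000·(-3) = 1.4000.
u_2 = a_2 − 1.4000·q_1 = (-0.8800, -3.5600, 3.4400, -3.2800).
‖u_2‖ = 6.0033, so q_2 = (-0.1466, -0.5930, 0.5730, -0.5464).
q_1·a_3 = (-0.8000)·(-2) + 0.4000·3 + 0.4000·(-4) + 0.2000·(-3) = 0.6000; q_2·a_3 = (-0.1466)·(-2) + (-0.5930)·3 + 0.5730·(-4) + (-0.5464)·(-3) = -2.1388.
u_3 = a_3 − 0.6000·q_1 + 2.1388·q_2 = (-1.8335, 1.4917, -3.0144, -4.2886).
‖u_3‖ = 5.7503, so q_3 = (-0.3189, 0.2594, -0.5242, -0.7458).
Qᵀb = (-4.4000, -0.3065, 2.4320).
Back-substitute: x_3 = 2.4320/5.7503 = 0.4229.
x_2 = (-0.3065 + 2.1388·0.4229)/6.0033 = 0.0996.
x_1 = (-4.4000 − 1.4000·0.0996 − 0.6000·0.4229)/5.0000 = -0.9586.

x = (-0.9586, 0.0996, 0.4229)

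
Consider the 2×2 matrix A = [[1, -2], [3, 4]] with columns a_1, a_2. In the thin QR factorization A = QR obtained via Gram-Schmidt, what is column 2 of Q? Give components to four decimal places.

a_1 = (1, 3); ‖a_1‖ = 3.1623, so q_1 = (0.3162, 0.9487).
q_1·a_2 = 0.3162·(-2) + 0.9487·4 = 3.1623.
u_2 = a_2 − 3.1623·q_1 = (-3.0000, 1.0000).
‖u_2‖ = 3.1623, so q_2 = (-0.9487, 0.3162).

q_2 = (-0.9487, 0.3162)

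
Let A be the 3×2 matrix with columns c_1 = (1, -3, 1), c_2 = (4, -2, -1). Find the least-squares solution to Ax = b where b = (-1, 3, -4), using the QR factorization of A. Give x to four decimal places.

x = (-1.6000, 0.4000)

c_1 = (1, -3, 1); ‖c_1‖ = 3.3166, so e_1 = (0.3015, -0.9045, 0.3015).
e_1·c_2 = 0.3015·4 + (-0.9045)·(-2) + 0.3015·(-1) = 2.7136.
u_2 = c_2 − 2.7136·e_1 = (3.1818, 0.4545, -1.8182).
‖u_2‖ = 3.6927, so e_2 = (0.8616, 0.1231, -0.4924).
Qᵀb = (-4.2212, 1.4771).
Back-substitute: x_2 = 1.4771/3.6927 = 0.4000.
x_1 = (-4.2212 − 2.7136·0.4000)/3.3166 = -1.6000.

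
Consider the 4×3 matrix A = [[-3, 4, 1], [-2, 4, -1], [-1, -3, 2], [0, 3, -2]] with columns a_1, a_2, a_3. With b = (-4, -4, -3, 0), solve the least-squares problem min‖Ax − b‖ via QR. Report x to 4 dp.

q_1 = a_1/‖a_1‖ = (-3, -2, -1, 0)/3.7417 = (-0.8018, -0.5345, -0.2673, 0.0000).
r_{12} = q_1·a_2 = -4.5434.
u_2 = a_2 + 4.5434·q_1 = (0.3571, 1.5714, -4.2143, 3.0000).
‖u_2‖ = 5.4182, so q_2 = (0.0659, 0.2900, -0.7778, 0.5537).
r_{13} = q_1·a_3 = -0.8018; r_{23} = q_2·a_3 = -2.8871.
u_3 = a_3 + 0.8018·q_1 + 2.8871·q_2 = (0.5474, -0.5912, -0.4599, -0.4015).
‖u_3‖ = 1.0109, so q_3 = (0.5415, -0.5849, -0.4549, -0.3971).
Qᵀb = (6.1470, 0.9096, 1.5380).
Back-substitute: x_3 = 1.5380/1.0109 = 1.5214.
x_2 = (0.9096 + 2.8871·1.5214)/5.4182 = 0.9786.
x_1 = (6.1470 + 4.5434·0.9786 + 0.8018·1.5214)/3.7417 = 3.1571.

x = (3.1571, 0.9786, 1.5214)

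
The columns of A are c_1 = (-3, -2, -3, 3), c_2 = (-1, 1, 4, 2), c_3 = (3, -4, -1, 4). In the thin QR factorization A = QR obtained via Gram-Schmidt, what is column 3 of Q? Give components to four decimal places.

e_1 = c_1/‖c_1‖ = (-3, -2, -3, 3)/5.5678 = (-0.5388, -0.3592, -0.5388, 0.5388).
r_{12} = e_1·c_2 = -0.8980.
u_2 = c_2 + 0.8980·e_1 = (-1.4839, 0.6774, 3.5161, 2.4839).
‖u_2‖ = 4.6036, so e_2 = (-0.3223, 0.1471, 0.7638, 0.5395).
r_{13} = e_1·c_3 = 2.5145; r_{23} = e_2·c_3 = -0.1612.
u_3 = c_3 − 2.5145·e_1 + 0.1612·e_2 = (4.3029, -3.0731, 0.4779, 2.7321).
‖u_3‖ = 5.9709, so e_3 = (0.7206, -0.5147, 0.0800, 0.4576).

e_3 = (0.7206, -0.5147, 0.0800, 0.4576)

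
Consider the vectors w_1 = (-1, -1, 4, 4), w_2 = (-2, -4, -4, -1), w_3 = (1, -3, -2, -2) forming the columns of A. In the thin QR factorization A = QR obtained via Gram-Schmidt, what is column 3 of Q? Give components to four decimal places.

q_3 = (0.7038, -0.5844, 0.3001, -0.2702)

w_1 = (-1, -1, 4, 4); ‖w_1‖ = 5.8310, so q_1 = (-0.1715, -0.1715, 0.6860, 0.6860).
q_1·w_2 = (-0.1715)·(-2) + (-0.1715)·(-4) + 0.6860·(-4) + 0.6860·(-1) = -2.4010.
u_2 = w_2 + 2.4010·q_1 = (-2.4118, -4.4118, -2.3529, 0.6471).
‖u_2‖ = 5.5889, so q_2 = (-0.4315, -0.7894, -0.4210, 0.1158).
q_1·w_3 = (-0.1715)·1 + (-0.1715)·(-3) + 0.6860·(-2) + 0.6860·(-2) = -2.4010; q_2·w_3 = (-0.4315)·1 + (-0.7894)·(-3) + (-0.4210)·(-2) + 0.1158·(-2) = 2.5471.
u_3 = w_3 + 2.4010·q_1 − 2.5471·q_2 = (1.6874, -1.4011, 0.7194, -0.6478).
‖u_3‖ = 2.3974, so q_3 = (0.7038, -0.5844, 0.3001, -0.2702).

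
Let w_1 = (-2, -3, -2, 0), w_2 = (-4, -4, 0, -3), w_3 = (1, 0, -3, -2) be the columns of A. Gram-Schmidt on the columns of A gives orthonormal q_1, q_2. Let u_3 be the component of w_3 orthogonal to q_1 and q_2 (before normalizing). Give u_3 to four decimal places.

u_3 = (1.2155, 0.6330, -2.1650, -2.4646)

q_1 = w_1/‖w_1‖ = (-2, -3, -2, 0)/4.1231 = (-0.4851, -0.7276, -0.4851, 0.0000).
r_{12} = q_1·w_2 = 4.8507.
u_2 = w_2 − 4.8507·q_1 = (-1.6471, -0.4706, 2.3529, -3.0000).
‖u_2‖ = 4.1798, so q_2 = (-0.3941, -0.1126, 0.5629, -0.7177).
r_{13} = q_1·w_3 = 0.9701; r_{23} = q_2·w_3 = -0.6474.
u_3 = w_3 − 0.9701·q_1 + 0.6474·q_2 = (1.2155, 0.6330, -2.1650, -2.4646).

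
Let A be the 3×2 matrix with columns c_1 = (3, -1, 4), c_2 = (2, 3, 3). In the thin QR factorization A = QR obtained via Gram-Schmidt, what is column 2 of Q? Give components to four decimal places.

c_1 = (3, -1, 4); ‖c_1‖ = 5.0990, so q_1 = (0.5883, -0.1961, 0.7845).
q_1·c_2 = 0.5883·2 + (-0.1961)·3 + 0.7845·3 = 2.9417.
u_2 = c_2 − 2.9417·q_1 = (0.2692, 3.5769, 0.6923).
‖u_2‖ = 3.6532, so q_2 = (0.0737, 0.9791, 0.1895).

q_2 = (0.0737, 0.9791, 0.1895)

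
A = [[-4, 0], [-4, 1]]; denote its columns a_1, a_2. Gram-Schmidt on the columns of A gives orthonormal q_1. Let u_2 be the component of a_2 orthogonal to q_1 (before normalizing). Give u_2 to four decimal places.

u_2 = (-0.5000, 0.5000)

a_1 = (-4, -4); ‖a_1‖ = 5.6569, so q_1 = (-0.7071, -0.7071).
q_1·a_2 = (-0.7071)·0 + (-0.7071)·1 = -0.7071.
u_2 = a_2 + 0.7071·q_1 = (-0.5000, 0.5000).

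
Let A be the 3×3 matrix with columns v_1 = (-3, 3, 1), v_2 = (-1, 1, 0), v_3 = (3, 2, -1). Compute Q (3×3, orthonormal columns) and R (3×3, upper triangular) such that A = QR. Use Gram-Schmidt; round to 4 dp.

Q = [[-0.6882, -0.1622, 0.7071], [0.6882, 0.1622, 0.7071], [0.2294, -0.9733, 0.0000]], R = [[4.3589, 1.3765, -0.9177], [0.0000, 0.3244, 0.8111], [0.0000, 0.0000, 3.5355]]

v_1 = (-3, 3, 1); ‖v_1‖ = 4.3589, so q_1 = (-0.6882, 0.6882, 0.2294).
q_1·v_2 = (-0.6882)·(-1) + 0.6882·1 + 0.2294·0 = 1.3765.
u_2 = v_2 − 1.3765·q_1 = (-0.0526, 0.0526, -0.3158).
‖u_2‖ = 0.3244, so q_2 = (-0.1622, 0.1622, -0.9733).
q_1·v_3 = (-0.6882)·3 + 0.6882·2 + 0.2294·(-1) = -0.9177; q_2·v_3 = (-0.1622)·3 + 0.1622·2 + (-0.9733)·(-1) = 0.8111.
u_3 = v_3 + 0.9177·q_1 − 0.8111·q_2 = (2.5000, 2.5000, 0.0000).
‖u_3‖ = 3.5355, so q_3 = (0.7071, 0.7071, 0.0000).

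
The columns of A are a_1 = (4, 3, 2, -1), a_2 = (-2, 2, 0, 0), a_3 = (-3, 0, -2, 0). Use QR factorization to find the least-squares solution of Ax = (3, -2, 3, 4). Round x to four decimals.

x = (-1.5309, 0.9877, -3.4938)

a_1 = (4, 3, 2, -1); ‖a_1‖ = 5.4772, so q_1 = (0.7303, 0.5477, 0.3651, -0.1826).
q_1·a_2 = 0.7303·(-2) + 0.5477·2 + 0.3651·0 + (-0.1826)·0 = -0.3651.
u_2 = a_2 + 0.3651·q_1 = (-1.7333, 2.2000, 0.1333, -0.0667).
‖u_2‖ = 2.8048, so q_2 = (-0.6180, 0.7844, 0.0475, -0.0238).
q_1·a_3 = 0.7303·(-3) + 0.5477·0 + 0.3651·(-2) + (-0.1826)·0 = -2.9212; q_2·a_3 = (-0.6180)·(-3) + 0.7844·0 + 0.0475·(-2) + (-0.0238)·0 = 1.7589.
u_3 = a_3 + 2.9212·q_1 − 1.7589·q_2 = (0.2203, 0.2203, -1.0169, -0.4915).
‖u_3‖ = 1.1717, so q_3 = (0.1881, 0.1881, -0.8679, -0.4195).
Qᵀb = (1.4606, -3.3752, -4.0937).
Back-substitute: x_3 = -4.0937/1.1717 = -3.4938.
x_2 = (-3.3752 − 1.7589·(-3.4938))/2.8048 = 0.9877.
x_1 = (1.4606 + 0.3651·0.9877 + 2.9212·(-3.4938))/5.4772 = -1.5309.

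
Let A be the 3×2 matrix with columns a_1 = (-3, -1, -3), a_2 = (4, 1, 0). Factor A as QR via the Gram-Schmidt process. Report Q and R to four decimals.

a_1 = (-3, -1, -3); ‖a_1‖ = 4.3589, so q_1 = (-0.6882, -0.2294, -0.6882).
q_1·a_2 = (-0.6882)·4 + (-0.2294)·1 + (-0.6882)·0 = -2.9824.
u_2 = a_2 + 2.9824·q_1 = (1.9474, 0.3158, -2.0526).
‖u_2‖ = 2.8470, so q_2 = (0.6840, 0.1109, -0.7210).

Q = [[-0.6882, 0.6840], [-0.2294, 0.1109], [-0.6882, -0.7210]], R = [[4.3589, -2.9824], [0.0000, 2.8470]]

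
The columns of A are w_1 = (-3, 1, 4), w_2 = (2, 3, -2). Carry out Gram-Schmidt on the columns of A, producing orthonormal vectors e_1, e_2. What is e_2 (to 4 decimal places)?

w_1 = (-3, 1, 4); ‖w_1‖ = 5.0990, so e_1 = (-0.5883, 0.1961, 0.7845).
e_1·w_2 = (-0.5883)·2 + 0.1961·3 + 0.7845·(-2) = -2.1573.
u_2 = w_2 + 2.1573·e_1 = (0.7308, 3.4231, -0.3077).
‖u_2‖ = 3.5137, so e_2 = (0.2080, 0.9742, -0.0876).

e_2 = (0.2080, 0.9742, -0.0876)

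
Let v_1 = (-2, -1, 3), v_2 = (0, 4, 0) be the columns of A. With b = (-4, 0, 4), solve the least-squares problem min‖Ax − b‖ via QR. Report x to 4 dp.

q_1 = v_1/‖v_1‖ = (-2, -1, 3)/3.7417 = (-0.5345, -0.2673, 0.8018).
r_{12} = q_1·v_2 = -1.0690.
u_2 = v_2 + 1.0690·q_1 = (-0.5714, 3.7143, 0.8571).
‖u_2‖ = 3.8545, so q_2 = (-0.1482, 0.9636, 0.2224).
Qᵀb = (5.3452, 1.4825).
Back-substitute: x_2 = 1.4825/3.8545 = 0.3846.
x_1 = (5.3452 + 1.0690·0.3846)/3.7417 = 1.5385.

x = (1.5385, 0.3846)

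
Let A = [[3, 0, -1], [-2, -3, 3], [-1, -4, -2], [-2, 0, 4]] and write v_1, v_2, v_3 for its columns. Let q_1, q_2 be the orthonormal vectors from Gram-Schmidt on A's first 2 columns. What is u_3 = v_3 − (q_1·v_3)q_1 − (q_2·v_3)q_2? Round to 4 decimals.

u_3 = (2.1286, 2.0457, -1.5343, 1.9143)

q_1 = v_1/‖v_1‖ = (3, -2, -1, -2)/4.2426 = (0.7071, -0.4714, -0.2357, -0.4714).
r_{12} = q_1·v_2 = 2.3570.
u_2 = v_2 − 2.3570·q_1 = (-1.6667, -1.8889, -3.4444, 1.1111).
‖u_2‖ = 4.4096, so q_2 = (-0.3780, -0.4284, -0.7811, 0.2520).
r_{13} = q_1·v_3 = -3.5355; r_{23} = q_2·v_3 = 1.6630.
u_3 = v_3 + 3.5355·q_1 − 1.6630·q_2 = (2.1286, 2.0457, -1.5343, 1.9143).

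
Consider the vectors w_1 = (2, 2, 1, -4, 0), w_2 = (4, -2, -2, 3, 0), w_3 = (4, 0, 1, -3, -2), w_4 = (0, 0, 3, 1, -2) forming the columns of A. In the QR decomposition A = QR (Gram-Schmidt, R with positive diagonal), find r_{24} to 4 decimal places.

w_1 = (2, 2, 1, -4, 0); ‖w_1‖ = 5.0000, so e_1 = (0.4000, 0.4000, 0.2000, -0.8000, 0.0000).
e_1·w_2 = 0.4000·4 + 0.4000·(-2) + 0.2000·(-2) + (-0.8000)·3 + 0.0000·0 = -2.0000.
u_2 = w_2 + 2.0000·e_1 = (4.8000, -1.2000, -1.6000, 1.4000, 0.0000).
‖u_2‖ = 5.3852, so e_2 = (0.8913, -0.2228, -0.2971, 0.2600, 0.0000).
r_{24} = e_2·w_4 = -0.6314.

r_{24} = -0.6314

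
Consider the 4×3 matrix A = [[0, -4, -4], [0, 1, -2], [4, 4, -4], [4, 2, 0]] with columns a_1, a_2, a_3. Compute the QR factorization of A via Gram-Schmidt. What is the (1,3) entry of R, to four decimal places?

a_1 = (0, 0, 4, 4); ‖a_1‖ = 5.6569, so q_1 = (0.0000, 0.0000, 0.7071, 0.7071).
r_{13} = q_1·a_3 = -2.8284.

r_{13} = -2.8284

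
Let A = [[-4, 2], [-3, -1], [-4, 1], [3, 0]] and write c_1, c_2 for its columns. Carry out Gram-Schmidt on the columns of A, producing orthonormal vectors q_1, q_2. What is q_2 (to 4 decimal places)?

q_1 = c_1/‖c_1‖ = (-4, -3, -4, 3)/7.0711 = (-0.5657, -0.4243, -0.5657, 0.4243).
r_{12} = q_1·c_2 = -1.2728.
u_2 = c_2 + 1.2728·q_1 = (1.2800, -1.5400, 0.2800, 0.5400).
‖u_2‖ = 2.0928, so q_2 = (0.6116, -0.7358, 0.1338, 0.2580).

q_2 = (0.6116, -0.7358, 0.1338, 0.2580)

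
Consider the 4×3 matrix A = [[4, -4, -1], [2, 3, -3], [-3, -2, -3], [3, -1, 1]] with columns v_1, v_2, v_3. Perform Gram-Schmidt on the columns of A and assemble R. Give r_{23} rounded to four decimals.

v_1 = (4, 2, -3, 3); ‖v_1‖ = 6.1644, so q_1 = (0.6489, 0.3244, -0.4867, 0.4867).
q_1·v_2 = 0.6489·(-4) + 0.3244·3 + (-0.4867)·(-2) + 0.4867·(-1) = -1.1355.
u_2 = v_2 + 1.1355·q_1 = (-3.2632, 3.3684, -2.5526, -0.4474).
‖u_2‖ = 5.3582, so q_2 = (-0.6090, 0.6286, -0.4764, -0.0835).
r_{23} = q_2·v_3 = 0.0688.

r_{23} = 0.0688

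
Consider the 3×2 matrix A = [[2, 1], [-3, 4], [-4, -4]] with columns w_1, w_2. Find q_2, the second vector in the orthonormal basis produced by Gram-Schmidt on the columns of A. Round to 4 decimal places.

q_2 = (0.1040, 0.8199, -0.5629)

w_1 = (2, -3, -4); ‖w_1‖ = 5.3852, so q_1 = (0.3714, -0.5571, -0.7428).
q_1·w_2 = 0.3714·1 + (-0.5571)·4 + (-0.7428)·(-4) = 1.1142.
u_2 = w_2 − 1.1142·q_1 = (0.5862, 4.6207, -3.1724).
‖u_2‖ = 5.6355, so q_2 = (0.1040, 0.8199, -0.5629).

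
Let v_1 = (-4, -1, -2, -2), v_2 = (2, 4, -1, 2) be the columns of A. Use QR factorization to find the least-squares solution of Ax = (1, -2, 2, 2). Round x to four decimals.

x = (-0.7133, -0.5594)

v_1 = (-4, -1, -2, -2); ‖v_1‖ = 5.0000, so q_1 = (-0.8000, -0.2000, -0.4000, -0.4000).
q_1·v_2 = (-0.8000)·2 + (-0.2000)·4 + (-0.4000)·(-1) + (-0.4000)·2 = -2.8000.
u_2 = v_2 + 2.8000·q_1 = (-0.2400, 3.4400, -2.1200, 0.8800).
‖u_2‖ = 4.1425, so q_2 = (-0.0579, 0.8304, -0.5118, 0.2124).
Qᵀb = (-2.0000, -2.3175).
Back-substitute: x_2 = -2.3175/4.1425 = -0.5594.
x_1 = (-2.0000 + 2.8000·(-0.5594))/5.0000 = -0.7133.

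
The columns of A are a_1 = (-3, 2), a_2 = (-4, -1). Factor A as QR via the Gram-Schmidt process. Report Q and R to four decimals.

q_1 = a_1/‖a_1‖ = (-3, 2)/3.6056 = (-0.8321, 0.5547).
r_{12} = q_1·a_2 = 2.7735.
u_2 = a_2 − 2.7735·q_1 = (-1.6923, -2.5385).
‖u_2‖ = 3.0509, so q_2 = (-0.5547, -0.8321).

Q = [[-0.8321, -0.5547], [0.5547, -0.8321]], R = [[3.6056, 2.7735], [0.0000, 3.0509]]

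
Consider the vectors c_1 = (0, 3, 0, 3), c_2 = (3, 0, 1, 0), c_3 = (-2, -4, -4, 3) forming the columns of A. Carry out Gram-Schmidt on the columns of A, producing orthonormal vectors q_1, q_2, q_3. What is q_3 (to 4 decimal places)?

q_1 = c_1/‖c_1‖ = (0, 3, 0, 3)/4.2426 = (0.0000, 0.7071, 0.0000, 0.7071).
r_{12} = q_1·c_2 = 0.0000.
u_2 = c_2 + 0.0000·q_1 = (3.0000, 0.0000, 1.0000, 0.0000).
‖u_2‖ = 3.1623, so q_2 = (0.9487, 0.0000, 0.3162, 0.0000).
r_{13} = q_1·c_3 = -0.7071; r_{23} = q_2·c_3 = -3.1623.
u_3 = c_3 + 0.7071·q_1 + 3.1623·q_2 = (1.0000, -3.5000, -3.0000, 3.5000).
‖u_3‖ = 5.8737, so q_3 = (0.1703, -0.5959, -0.5108, 0.5959).

q_3 = (0.1703, -0.5959, -0.5108, 0.5959)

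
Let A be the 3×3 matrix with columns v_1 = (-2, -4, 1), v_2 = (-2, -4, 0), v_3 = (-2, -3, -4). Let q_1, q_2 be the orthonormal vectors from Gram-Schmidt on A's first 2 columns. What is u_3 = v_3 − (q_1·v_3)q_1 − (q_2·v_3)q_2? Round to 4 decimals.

v_1 = (-2, -4, 1); ‖v_1‖ = 4.5826, so q_1 = (-0.4364, -0.8729, 0.2182).
q_1·v_2 = (-0.4364)·(-2) + (-0.8729)·(-4) + 0.2182·0 = 4.3644.
u_2 = v_2 − 4.3644·q_1 = (-0.0952, -0.1905, -0.9524).
‖u_2‖ = 0.9759, so q_2 = (-0.0976, -0.1952, -0.9759).
q_1·v_3 = (-0.4364)·(-2) + (-0.8729)·(-3) + 0.2182·(-4) = 2.6186; q_2·v_3 = (-0.0976)·(-2) + (-0.1952)·(-3) + (-0.9759)·(-4) = 4.6843.
u_3 = v_3 − 2.6186·q_1 − 4.6843·q_2 = (-0.4000, 0.2000, 0.0000).

u_3 = (-0.4000, 0.2000, 0.0000)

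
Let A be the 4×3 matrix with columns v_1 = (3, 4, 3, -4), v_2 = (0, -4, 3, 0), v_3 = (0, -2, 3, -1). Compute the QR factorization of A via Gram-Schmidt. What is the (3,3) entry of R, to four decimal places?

r_{33} = 0.6761

v_1 = (3, 4, 3, -4); ‖v_1‖ = 7.0711, so q_1 = (0.4243, 0.5657, 0.4243, -0.5657).
q_1·v_2 = 0.4243·0 + 0.5657·(-4) + 0.4243·3 + (-0.5657)·0 = -0.9899.
u_2 = v_2 + 0.9899·q_1 = (0.4200, -3.4400, 3.4200, -0.5600).
‖u_2‖ = 4.9010, so q_2 = (0.0857, -0.7019, 0.6978, -0.1143).
q_1·v_3 = 0.4243·0 + 0.5657·(-2) + 0.4243·3 + (-0.5657)·(-1) = 0.7071; q_2·v_3 = 0.0857·0 + (-0.7019)·(-2) + 0.6978·3 + (-0.1143)·(-1) = 3.6115.
u_3 = v_3 − 0.7071·q_1 − 3.6115·q_2 = (-0.6095, 0.1349, 0.1799, -0.1873).
r_{33} = ‖u_3‖ = 0.6761.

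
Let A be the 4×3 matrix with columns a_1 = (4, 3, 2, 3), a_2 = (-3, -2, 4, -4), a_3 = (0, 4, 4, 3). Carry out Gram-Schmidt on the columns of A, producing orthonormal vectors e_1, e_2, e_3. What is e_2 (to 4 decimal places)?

a_1 = (4, 3, 2, 3); ‖a_1‖ = 6.1644, so e_1 = (0.6489, 0.4867, 0.3244, 0.4867).
e_1·a_2 = 0.6489·(-3) + 0.4867·(-2) + 0.3244·4 + 0.4867·(-4) = -3.5689.
u_2 = a_2 + 3.5689·e_1 = (-0.6842, -0.2632, 5.1579, -2.2632).
‖u_2‖ = 5.6801, so e_2 = (-0.1205, -0.0463, 0.9081, -0.3984).

e_2 = (-0.1205, -0.0463, 0.9081, -0.3984)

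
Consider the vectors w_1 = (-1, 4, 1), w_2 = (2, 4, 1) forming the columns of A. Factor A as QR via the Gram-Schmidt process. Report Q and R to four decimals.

Q = [[-0.2357, 0.9718], [0.9428, 0.2287], [0.2357, 0.0572]], R = [[4.2426, 3.5355], [0.0000, 2.9155]]

w_1 = (-1, 4, 1); ‖w_1‖ = 4.2426, so e_1 = (-0.2357, 0.9428, 0.2357).
e_1·w_2 = (-0.2357)·2 + 0.9428·4 + 0.2357·1 = 3.5355.
u_2 = w_2 − 3.5355·e_1 = (2.8333, 0.6667, 0.1667).
‖u_2‖ = 2.9155, so e_2 = (0.9718, 0.2287, 0.0572).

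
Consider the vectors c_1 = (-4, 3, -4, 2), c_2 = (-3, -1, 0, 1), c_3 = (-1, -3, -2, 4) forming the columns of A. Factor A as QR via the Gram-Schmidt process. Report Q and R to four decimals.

Q = [[-0.5963, -0.7015, 0.3844], [0.4472, -0.6012, -0.4833], [-0.5963, 0.3392, -0.4119], [0.2981, 0.1773, 0.6700]], R = [[6.7082, 1.6398, 1.6398], [0.0000, 2.8829, 2.5360], [0.0000, 0.0000, 4.5694]]

e_1 = c_1/‖c_1‖ = (-4, 3, -4, 2)/6.7082 = (-0.5963, 0.4472, -0.5963, 0.2981).
r_{12} = e_1·c_2 = 1.6398.
u_2 = c_2 − 1.6398·e_1 = (-2.0222, -1.7333, 0.9778, 0.5111).
‖u_2‖ = 2.8829, so e_2 = (-0.7015, -0.6012, 0.3392, 0.1773).
r_{13} = e_1·c_3 = 1.6398; r_{23} = e_2·c_3 = 2.5360.
u_3 = c_3 − 1.6398·e_1 − 2.5360·e_2 = (1.7567, -2.2086, -1.8824, 3.0615).
‖u_3‖ = 4.5694, so e_3 = (0.3844, -0.4833, -0.4119, 0.6700).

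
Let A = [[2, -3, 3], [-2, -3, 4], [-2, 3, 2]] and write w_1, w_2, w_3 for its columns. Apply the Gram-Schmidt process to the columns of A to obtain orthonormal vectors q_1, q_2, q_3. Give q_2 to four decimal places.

w_1 = (2, -2, -2); ‖w_1‖ = 3.4641, so q_1 = (0.5774, -0.5774, -0.5774).
q_1·w_2 = 0.5774·(-3) + (-0.5774)·(-3) + (-0.5774)·3 = -1.7321.
u_2 = w_2 + 1.7321·q_1 = (-2.0000, -4.0000, 2.0000).
‖u_2‖ = 4.8990, so q_2 = (-0.4082, -0.8165, 0.4082).

q_2 = (-0.4082, -0.8165, 0.4082)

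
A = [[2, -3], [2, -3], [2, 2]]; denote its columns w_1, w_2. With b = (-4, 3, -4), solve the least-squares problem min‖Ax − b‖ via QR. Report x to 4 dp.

x = (-1.3000, -0.7000)

w_1 = (2, 2, 2); ‖w_1‖ = 3.4641, so e_1 = (0.5774, 0.5774, 0.5774).
e_1·w_2 = 0.5774·(-3) + 0.5774·(-3) + 0.5774·2 = -2.3094.
u_2 = w_2 + 2.3094·e_1 = (-1.6667, -1.6667, 3.3333).
‖u_2‖ = 4.0825, so e_2 = (-0.4082, -0.4082, 0.8165).
Qᵀb = (-2.8868, -2.8577).
Back-substitute: x_2 = -2.8577/4.0825 = -0.7000.
x_1 = (-2.8868 + 2.3094·(-0.7000))/3.4641 = -1.3000.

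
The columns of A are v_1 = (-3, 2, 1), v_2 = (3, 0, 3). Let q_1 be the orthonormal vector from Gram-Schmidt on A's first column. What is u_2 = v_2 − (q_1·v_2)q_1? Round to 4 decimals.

u_2 = (1.7143, 0.8571, 3.4286)

v_1 = (-3, 2, 1); ‖v_1‖ = 3.7417, so q_1 = (-0.8018, 0.5345, 0.2673).
q_1·v_2 = (-0.8018)·3 + 0.5345·0 + 0.2673·3 = -1.6036.
u_2 = v_2 + 1.6036·q_1 = (1.7143, 0.8571, 3.4286).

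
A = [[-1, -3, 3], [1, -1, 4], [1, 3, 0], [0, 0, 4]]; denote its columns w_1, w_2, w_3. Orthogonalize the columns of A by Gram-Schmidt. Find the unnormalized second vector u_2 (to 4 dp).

u_2 = (-1.3333, -2.6667, 1.3333, 0.0000)

w_1 = (-1, 1, 1, 0); ‖w_1‖ = 1.7321, so e_1 = (-0.5774, 0.5774, 0.5774, 0.0000).
e_1·w_2 = (-0.5774)·(-3) + 0.5774·(-1) + 0.5774·3 + 0.0000·0 = 2.8868.
u_2 = w_2 − 2.8868·e_1 = (-1.3333, -2.6667, 1.3333, 0.0000).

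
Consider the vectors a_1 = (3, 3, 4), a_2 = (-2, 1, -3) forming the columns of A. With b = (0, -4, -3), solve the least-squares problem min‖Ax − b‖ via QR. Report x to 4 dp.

e_1 = a_1/‖a_1‖ = (3, 3, 4)/5.8310 = (0.5145, 0.5145, 0.6860).
r_{12} = e_1·a_2 = -2.5725.
u_2 = a_2 + 2.5725·e_1 = (-0.6765, 2.3235, -1.2353).
‖u_2‖ = 2.7170, so e_2 = (-0.2490, 0.8552, -0.4546).
Qᵀb = (-4.1160, -2.0567).
Back-substitute: x_2 = -2.0567/2.7170 = -0.7570.
x_1 = (-4.1160 + 2.5725·(-0.7570))/5.8310 = -1.0398.

x = (-1.0398, -0.7570)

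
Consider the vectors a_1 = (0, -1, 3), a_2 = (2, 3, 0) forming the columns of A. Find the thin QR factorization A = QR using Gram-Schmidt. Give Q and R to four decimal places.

a_1 = (0, -1, 3); ‖a_1‖ = 3.1623, so q_1 = (0.0000, -0.3162, 0.9487).
q_1·a_2 = 0.0000·2 + (-0.3162)·3 + 0.9487·0 = -0.9487.
u_2 = a_2 + 0.9487·q_1 = (2.0000, 2.7000, 0.9000).
‖u_2‖ = 3.4785, so q_2 = (0.5750, 0.7762, 0.2587).

Q = [[0.0000, 0.5750], [-0.3162, 0.7762], [0.9487, 0.2587]], R = [[3.1623, -0.9487], [0.0000, 3.4785]]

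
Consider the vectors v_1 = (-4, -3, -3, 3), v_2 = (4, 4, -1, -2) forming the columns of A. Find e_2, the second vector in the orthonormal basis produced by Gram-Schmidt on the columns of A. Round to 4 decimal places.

v_1 = (-4, -3, -3, 3); ‖v_1‖ = 6.5574, so e_1 = (-0.6100, -0.4575, -0.4575, 0.4575).
e_1·v_2 = (-0.6100)·4 + (-0.4575)·4 + (-0.4575)·(-1) + 0.4575·(-2) = -4.7275.
u_2 = v_2 + 4.7275·e_1 = (1.1163, 1.8372, -3.1628, 0.1628).
‖u_2‖ = 3.8277, so e_2 = (0.2916, 0.4800, -0.8263, 0.0425).

e_2 = (0.2916, 0.4800, -0.8263, 0.0425)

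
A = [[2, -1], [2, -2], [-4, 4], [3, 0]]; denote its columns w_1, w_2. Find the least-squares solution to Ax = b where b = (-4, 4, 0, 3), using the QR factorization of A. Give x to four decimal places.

w_1 = (2, 2, -4, 3); ‖w_1‖ = 5.7446, so e_1 = (0.3482, 0.3482, -0.6963, 0.5222).
e_1·w_2 = 0.3482·(-1) + 0.3482·(-2) + (-0.6963)·4 + 0.5222·0 = -3.8297.
u_2 = w_2 + 3.8297·e_1 = (0.3333, -0.6667, 1.3333, 2.0000).
‖u_2‖ = 2.5166, so e_2 = (0.1325, -0.2649, 0.5298, 0.7947).
Qᵀb = (1.5667, 0.7947).
Back-substitute: x_2 = 0.7947/2.5166 = 0.3158.
x_1 = (1.5667 + 3.8297·0.3158)/5.7446 = 0.4833.

x = (0.4833, 0.3158)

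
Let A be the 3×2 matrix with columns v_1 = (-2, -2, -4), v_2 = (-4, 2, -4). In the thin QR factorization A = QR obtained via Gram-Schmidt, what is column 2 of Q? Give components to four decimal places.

q_2 = (-0.5307, 0.8339, -0.1516)

q_1 = v_1/‖v_1‖ = (-2, -2, -4)/4.8990 = (-0.4082, -0.4082, -0.8165).
r_{12} = q_1·v_2 = 4.0825.
u_2 = v_2 − 4.0825·q_1 = (-2.3333, 3.6667, -0.6667).
‖u_2‖ = 4.3970, so q_2 = (-0.5307, 0.8339, -0.1516).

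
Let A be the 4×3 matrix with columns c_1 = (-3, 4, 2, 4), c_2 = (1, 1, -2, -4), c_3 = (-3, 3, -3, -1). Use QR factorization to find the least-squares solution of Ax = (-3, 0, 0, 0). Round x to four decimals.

c_1 = (-3, 4, 2, 4); ‖c_1‖ = 6.7082, so e_1 = (-0.4472, 0.5963, 0.2981, 0.5963).
e_1·c_2 = (-0.4472)·1 + 0.5963·1 + 0.2981·(-2) + 0.5963·(-4) = -2.8324.
u_2 = c_2 + 2.8324·e_1 = (-0.2667, 2.6889, -1.1556, -2.3111).
‖u_2‖ = 3.7387, so e_2 = (-0.0713, 0.7192, -0.3091, -0.6182).
e_1·c_3 = (-0.4472)·(-3) + 0.5963·3 + 0.2981·(-3) + 0.5963·(-1) = 1.6398; e_2·c_3 = (-0.0713)·(-3) + 0.7192·3 + (-0.3091)·(-3) + (-0.6182)·(-1) = 3.9170.
u_3 = c_3 − 1.6398·e_1 − 3.9170·e_2 = (-1.9873, -0.7949, -2.2782, 0.4436).
‖u_3‖ = 3.1572, so e_3 = (-0.6294, -0.2518, -0.7216, 0.1405).
Qᵀb = (1.3416, 0.2140, 1.8883).
Back-substitute: x_3 = 1.8883/3.1572 = 0.5981.
x_2 = (0.2140 − 3.9170·0.5981)/3.7387 = -0.5694.
x_1 = (1.3416 + 2.8324·(-0.5694) − 1.6398·0.5981)/6.7082 = -0.1866.

x = (-0.1866, -0.5694, 0.5981)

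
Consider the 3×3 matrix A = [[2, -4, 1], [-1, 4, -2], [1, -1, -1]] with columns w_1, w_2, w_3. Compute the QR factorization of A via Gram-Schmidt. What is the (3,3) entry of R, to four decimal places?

r_{33} = 0.5571

w_1 = (2, -1, 1); ‖w_1‖ = 2.4495, so e_1 = (0.8165, -0.4082, 0.4082).
e_1·w_2 = 0.8165·(-4) + (-0.4082)·4 + 0.4082·(-1) = -5.3072.
u_2 = w_2 + 5.3072·e_1 = (0.3333, 1.8333, 1.1667).
‖u_2‖ = 2.1985, so e_2 = (0.1516, 0.8339, 0.5307).
e_1·w_3 = 0.8165·1 + (-0.4082)·(-2) + 0.4082·(-1) = 1.2247; e_2·w_3 = 0.1516·1 + 0.8339·(-2) + 0.5307·(-1) = -2.0469.
u_3 = w_3 − 1.2247·e_1 + 2.0469·e_2 = (0.3103, 0.2069, -0.4138).
r_{33} = ‖u_3‖ = 0.5571.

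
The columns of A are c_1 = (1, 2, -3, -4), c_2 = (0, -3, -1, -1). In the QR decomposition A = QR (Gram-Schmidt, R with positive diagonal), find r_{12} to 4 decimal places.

r_{12} = 0.1826

c_1 = (1, 2, -3, -4); ‖c_1‖ = 5.4772, so q_1 = (0.1826, 0.3651, -0.5477, -0.7303).
r_{12} = q_1·c_2 = 0.1826.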